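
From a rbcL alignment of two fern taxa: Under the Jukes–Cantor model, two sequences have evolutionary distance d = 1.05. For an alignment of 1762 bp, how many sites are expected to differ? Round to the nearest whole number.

996

Invert JC69: p = (3/4)(1 − e^(−4d/3)) = 0.75 × (1 − e^(-1.4)) = 0.75 × (1 − 0.246597) = 0.565052.
Expected differing sites = pL ≈ 0.565052 × 1762 = 995.621624 ≈ 996.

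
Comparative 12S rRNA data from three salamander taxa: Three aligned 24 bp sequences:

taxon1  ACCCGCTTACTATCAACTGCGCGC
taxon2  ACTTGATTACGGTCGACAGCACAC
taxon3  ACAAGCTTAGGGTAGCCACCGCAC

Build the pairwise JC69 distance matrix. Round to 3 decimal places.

taxon1–taxon2: 9/24 sites differ → p = 0.375, d = −0.75 ln(1 − 0.5) = 0.519860 ≈ 0.520.
taxon1–taxon3: 11/24 sites differ → p ≈ 0.458333, d = −0.75 ln(1 − 0.611111) = 0.708346 ≈ 0.708.
taxon2–taxon3: 8/24 sites differ → p ≈ 0.333333, d = −0.75 ln(1 − 0.444444) = 0.440839 ≈ 0.441.

d(taxon1,taxon2) = 0.520, d(taxon1,taxon3) = 0.708, d(taxon2,taxon3) = 0.441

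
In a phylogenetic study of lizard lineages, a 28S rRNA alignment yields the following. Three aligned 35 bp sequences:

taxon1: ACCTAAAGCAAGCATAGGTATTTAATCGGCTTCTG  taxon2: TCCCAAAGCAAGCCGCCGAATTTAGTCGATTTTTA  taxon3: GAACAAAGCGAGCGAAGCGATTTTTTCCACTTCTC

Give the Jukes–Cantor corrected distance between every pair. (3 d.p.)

d(taxon1,taxon2) = 0.458, d(taxon1,taxon3) = 0.572, d(taxon2,taxon3) = 0.705

taxon1–taxon2: 12/35 sites differ → p ≈ 0.342857, d = −0.75 ln(1 − 0.457143) = 0.458182 ≈ 0.458.
taxon1–taxon3: 14/35 sites differ → p = 0.4, d = −0.75 ln(1 − 0.533333) = 0.571605 ≈ 0.572.
taxon2–taxon3: 16/35 sites differ → p ≈ 0.457143, d = −0.75 ln(1 − 0.609524) = 0.705292 ≈ 0.705.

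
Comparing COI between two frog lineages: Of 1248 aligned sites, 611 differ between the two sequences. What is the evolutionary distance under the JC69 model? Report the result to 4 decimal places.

0.7933

p = 611/1248 ≈ 0.489583.
d = −(3/4) ln(1 − 4p/3) = −0.75 ln(1 − 0.652777) = −0.75 ln(0.347223)
  = −0.75 × (-1.057788) = 0.793341 substitutions/site.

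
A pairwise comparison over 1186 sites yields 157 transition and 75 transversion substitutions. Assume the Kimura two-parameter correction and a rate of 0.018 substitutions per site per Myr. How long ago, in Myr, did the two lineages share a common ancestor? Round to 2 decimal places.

P = 157/1186 ≈ 0.132378 and Q = 75/1186 ≈ 0.063238.
Under the Kimura two-parameter model, d = −½ ln(1 − 2P − Q) − ¼ ln(1 − 2Q).
1 − 2P − Q = 0.672006, giving −½ ln(0.672006) = 0.198744.
1 − 2Q = 0.873524, giving −¼ ln(0.873524) = 0.033805.
d = 0.198744 + 0.033805 = 0.232549.
Under a molecular clock d = 2μt, so t = d/(2μ) = 0.232549 / (2 × 0.018) = 6.46 Myr.

6.46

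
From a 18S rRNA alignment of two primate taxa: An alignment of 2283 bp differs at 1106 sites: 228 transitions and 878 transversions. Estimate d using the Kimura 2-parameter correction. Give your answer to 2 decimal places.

P = 228/2283 ≈ 0.099869 and Q = 878/2283 ≈ 0.384582.
Under the Kimura two-parameter model, d = −½ ln(1 − 2P − Q) − ¼ ln(1 − 2Q).
1 − 2P − Q = 0.41568, giving −½ ln(0.41568) = 0.438920.
1 − 2Q = 0.230836, giving −¼ ln(0.230836) = 0.366512.
d = 0.438920 + 0.366512 = 0.805432.

0.81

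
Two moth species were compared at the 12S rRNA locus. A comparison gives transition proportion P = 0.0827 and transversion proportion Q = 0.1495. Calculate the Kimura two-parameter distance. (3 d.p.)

Under the Kimura two-parameter model, d = −½ ln(1 − 2P − Q) − ¼ ln(1 − 2Q).
1 − 2P − Q = 0.6851, giving −½ ln(0.6851) = 0.189095.
1 − 2Q = 0.701, giving −¼ ln(0.701) = 0.088812.
d = 0.189095 + 0.088812 = 0.277907.

0.278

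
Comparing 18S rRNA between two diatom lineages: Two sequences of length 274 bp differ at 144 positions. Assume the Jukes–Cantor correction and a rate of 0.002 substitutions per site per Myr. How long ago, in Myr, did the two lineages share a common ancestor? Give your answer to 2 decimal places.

p = 144/274 ≈ 0.525547.
d = −(3/4) ln(1 − 4p/3) = −0.75 ln(1 − 0.700729) = −0.75 ln(0.299271)
  = −0.75 × (-1.206406) = 0.904805 substitutions/site.
Under a molecular clock d = 2μt, so t = d/(2μ) = 0.904805 / (2 × 0.002) = 226.20 Myr.

226.20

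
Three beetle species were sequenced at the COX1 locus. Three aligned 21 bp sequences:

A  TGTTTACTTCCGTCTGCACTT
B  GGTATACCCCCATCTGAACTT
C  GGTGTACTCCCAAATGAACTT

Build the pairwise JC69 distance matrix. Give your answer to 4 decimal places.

A–B: 6/21 sites differ → p ≈ 0.285714, d = −0.75 ln(1 − 0.380952) = 0.359679 ≈ 0.3597.
A–C: 7/21 sites differ → p ≈ 0.333333, d = −0.75 ln(1 − 0.444444) = 0.440839 ≈ 0.4408.
B–C: 4/21 sites differ → p ≈ 0.190476, d = −0.75 ln(1 − 0.253968) = 0.219740 ≈ 0.2197.

d(A,B) = 0.3597, d(A,C) = 0.4408, d(B,C) = 0.2197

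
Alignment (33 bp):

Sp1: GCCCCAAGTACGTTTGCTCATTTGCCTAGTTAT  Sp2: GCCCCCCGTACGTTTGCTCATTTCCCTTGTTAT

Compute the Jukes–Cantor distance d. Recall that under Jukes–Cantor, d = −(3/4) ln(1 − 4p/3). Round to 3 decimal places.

0.132

The sequences differ at 4 of 33 sites (6, 7, 24, 28), so p = 4/33 ≈ 0.121212.
d = −(3/4) ln(1 − 4p/3) = −0.75 ln(1 − 0.161616) = −0.75 ln(0.838384)
  = −0.75 × (-0.176279) = 0.132209 substitutions/site.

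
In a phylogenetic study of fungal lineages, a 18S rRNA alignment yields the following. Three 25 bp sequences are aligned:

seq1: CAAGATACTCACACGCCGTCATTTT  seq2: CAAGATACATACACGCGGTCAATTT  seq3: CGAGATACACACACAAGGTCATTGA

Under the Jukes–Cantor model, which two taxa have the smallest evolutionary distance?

seq1 and seq2

seq1–seq2: 4/25 differ, p = 0.160, d = 0.180.
seq1–seq3: 7/25 differ, p = 0.280, d = 0.351.
seq2–seq3: 7/25 differ, p = 0.280, d = 0.351.
The smallest distance is between seq1 and seq2.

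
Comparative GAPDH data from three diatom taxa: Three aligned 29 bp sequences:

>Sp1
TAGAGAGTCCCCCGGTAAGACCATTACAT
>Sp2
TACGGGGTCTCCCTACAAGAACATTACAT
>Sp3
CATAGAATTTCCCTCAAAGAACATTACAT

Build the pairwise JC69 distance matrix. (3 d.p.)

Sp1–Sp2: 8/29 sites differ → p ≈ 0.275862, d = −0.75 ln(1 − 0.367816) = 0.343931 ≈ 0.344.
Sp1–Sp3: 9/29 sites differ → p ≈ 0.310345, d = −0.75 ln(1 − 0.413793) = 0.400562 ≈ 0.401.
Sp2–Sp3: 8/29 sites differ → p ≈ 0.275862, d = −0.75 ln(1 − 0.367816) = 0.343931 ≈ 0.344.

d(Sp1,Sp2) = 0.344, d(Sp1,Sp3) = 0.401, d(Sp2,Sp3) = 0.344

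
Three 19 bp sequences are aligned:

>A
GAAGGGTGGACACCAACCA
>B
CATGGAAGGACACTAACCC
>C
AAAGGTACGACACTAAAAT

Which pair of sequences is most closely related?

A and B

A–B: 6/19 differ, p = 0.316, d = 0.410.
A–C: 8/19 differ, p = 0.421, d = 0.618.
B–C: 7/19 differ, p = 0.368, d = 0.507.
The smallest distance is between A and B.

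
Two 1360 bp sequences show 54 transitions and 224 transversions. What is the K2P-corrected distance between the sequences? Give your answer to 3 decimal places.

P = 54/1360 ≈ 0.039706 and Q = 224/1360 ≈ 0.164706.
Under the Kimura two-parameter model, d = −½ ln(1 − 2P − Q) − ¼ ln(1 − 2Q).
1 − 2P − Q = 0.755882, giving −½ ln(0.755882) = 0.139935.
1 − 2Q = 0.670588, giving −¼ ln(0.670588) = 0.099900.
d = 0.139935 + 0.099900 = 0.239835.

0.240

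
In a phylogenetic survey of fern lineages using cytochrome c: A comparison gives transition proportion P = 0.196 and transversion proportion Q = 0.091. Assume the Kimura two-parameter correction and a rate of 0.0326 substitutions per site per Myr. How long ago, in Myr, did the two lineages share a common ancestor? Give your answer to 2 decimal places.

Under the Kimura two-parameter model, d = −½ ln(1 − 2P − Q) − ¼ ln(1 − 2Q).
1 − 2P − Q = 0.517, giving −½ ln(0.517) = 0.329856.
1 − 2Q = 0.818, giving −¼ ln(0.818) = 0.050223.
d = 0.329856 + 0.050223 = 0.380079.
Under a molecular clock d = 2μt, so t = d/(2μ) = 0.380079 / (2 × 0.0326) = 5.83 Myr.

5.83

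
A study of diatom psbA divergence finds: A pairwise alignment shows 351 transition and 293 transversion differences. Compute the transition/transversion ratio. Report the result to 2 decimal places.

1.20

R = 351/293 = 1.197952… ≈ 1.20 (to 2 d.p.).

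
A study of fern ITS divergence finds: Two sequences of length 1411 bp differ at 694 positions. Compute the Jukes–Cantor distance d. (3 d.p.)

0.800

p = 694/1411 ≈ 0.49185.
d = −(3/4) ln(1 − 4p/3) = −0.75 ln(1 − 0.6558) = −0.75 ln(0.3442)
  = −0.75 × (-1.066532) = 0.799899 substitutions/site.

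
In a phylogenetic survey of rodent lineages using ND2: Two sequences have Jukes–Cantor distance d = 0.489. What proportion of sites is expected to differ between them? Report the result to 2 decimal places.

0.36

p = (3/4)(1 − e^(−4d/3)) = 0.75 × (1 − e^(-0.652)) = 0.75 × (1 − 0.521003) = 0.359248.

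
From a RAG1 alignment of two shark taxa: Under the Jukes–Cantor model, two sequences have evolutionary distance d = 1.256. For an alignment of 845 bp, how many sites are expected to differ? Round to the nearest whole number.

515

Invert JC69: p = (3/4)(1 − e^(−4d/3)) = 0.75 × (1 − e^(-1.674667)) = 0.75 × (1 − 0.187371) = 0.609472.
Expected differing sites = pL ≈ 0.609472 × 845 = 515.00384 ≈ 515.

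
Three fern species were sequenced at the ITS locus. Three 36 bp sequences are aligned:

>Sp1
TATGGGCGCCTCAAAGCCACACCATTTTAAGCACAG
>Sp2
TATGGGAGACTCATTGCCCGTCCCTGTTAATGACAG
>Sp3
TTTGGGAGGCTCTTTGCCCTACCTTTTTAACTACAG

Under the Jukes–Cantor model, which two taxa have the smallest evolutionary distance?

Sp1–Sp2: 11/36 differ, p = 0.306, d = 0.392.
Sp1–Sp3: 11/36 differ, p = 0.306, d = 0.392.
Sp2–Sp3: 9/36 differ, p = 0.250, d = 0.304.
The smallest distance is between Sp2 and Sp3.

Sp2 and Sp3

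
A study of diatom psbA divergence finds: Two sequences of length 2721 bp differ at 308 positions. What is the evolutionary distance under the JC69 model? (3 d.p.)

0.123

p = 308/2721 ≈ 0.113194.
d = −(3/4) ln(1 − 4p/3) = −0.75 ln(1 − 0.150925) = −0.75 ln(0.849075)
  = −0.75 × (-0.163608) = 0.122706 substitutions/site.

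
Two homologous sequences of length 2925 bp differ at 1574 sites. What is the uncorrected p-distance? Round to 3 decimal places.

p = 1574/2925 = 0.538119… ≈ 0.538 (to 3 d.p.).

0.538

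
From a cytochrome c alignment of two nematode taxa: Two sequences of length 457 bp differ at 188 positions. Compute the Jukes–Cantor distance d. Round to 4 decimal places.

0.5964

p = 188/457 ≈ 0.411379.
d = −(3/4) ln(1 − 4p/3) = −0.75 ln(1 − 0.548505) = −0.75 ln(0.451495)
  = −0.75 × (-0.795191) = 0.596393 substitutions/site.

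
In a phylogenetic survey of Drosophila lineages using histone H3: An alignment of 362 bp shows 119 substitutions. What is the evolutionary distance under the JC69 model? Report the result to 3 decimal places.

p = 119/362 ≈ 0.328729.
d = −(3/4) ln(1 − 4p/3) = −0.75 ln(1 − 0.438305) = −0.75 ln(0.561695)
  = −0.75 × (-0.576796) = 0.432597 substitutions/site.

0.433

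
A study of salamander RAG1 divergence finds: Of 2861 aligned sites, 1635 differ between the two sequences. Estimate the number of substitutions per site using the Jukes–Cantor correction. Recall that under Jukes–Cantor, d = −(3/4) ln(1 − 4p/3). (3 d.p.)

p = 1635/2861 ≈ 0.571479.
d = −(3/4) ln(1 − 4p/3) = −0.75 ln(1 − 0.761972) = −0.75 ln(0.238028)
  = −0.75 × (-1.435367) = 1.076525 substitutions/site.

1.077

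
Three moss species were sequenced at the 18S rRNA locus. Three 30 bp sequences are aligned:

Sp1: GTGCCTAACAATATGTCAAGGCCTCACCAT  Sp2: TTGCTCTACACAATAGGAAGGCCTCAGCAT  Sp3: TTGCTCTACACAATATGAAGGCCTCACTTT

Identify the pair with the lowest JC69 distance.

Sp2 and Sp3

Sp1–Sp2: 10/30 differ, p = 0.333, d = 0.441.
Sp1–Sp3: 10/30 differ, p = 0.333, d = 0.441.
Sp2–Sp3: 4/30 differ, p = 0.133, d = 0.147.
The smallest distance is between Sp2 and Sp3.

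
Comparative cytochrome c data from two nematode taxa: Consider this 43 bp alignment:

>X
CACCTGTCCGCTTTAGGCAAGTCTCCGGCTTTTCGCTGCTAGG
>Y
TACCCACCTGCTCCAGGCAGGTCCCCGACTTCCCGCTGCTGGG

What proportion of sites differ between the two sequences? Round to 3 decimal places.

0.302

The sequences differ at 13 of 43 positions.
p = 13/43 = 0.302325… ≈ 0.302 (to 3 d.p.).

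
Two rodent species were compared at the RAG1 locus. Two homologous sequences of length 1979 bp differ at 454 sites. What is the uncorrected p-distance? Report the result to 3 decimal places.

0.229

p = 454/1979 = 0.229408… ≈ 0.229 (to 3 d.p.).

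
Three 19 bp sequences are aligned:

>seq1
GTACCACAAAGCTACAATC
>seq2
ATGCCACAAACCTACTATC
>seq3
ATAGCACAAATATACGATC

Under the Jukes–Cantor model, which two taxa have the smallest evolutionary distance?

seq1–seq2: 4/19 differ, p = 0.211, d = 0.247.
seq1–seq3: 5/19 differ, p = 0.263, d = 0.324.
seq2–seq3: 5/19 differ, p = 0.263, d = 0.324.
The smallest distance is between seq1 and seq2.

seq1 and seq2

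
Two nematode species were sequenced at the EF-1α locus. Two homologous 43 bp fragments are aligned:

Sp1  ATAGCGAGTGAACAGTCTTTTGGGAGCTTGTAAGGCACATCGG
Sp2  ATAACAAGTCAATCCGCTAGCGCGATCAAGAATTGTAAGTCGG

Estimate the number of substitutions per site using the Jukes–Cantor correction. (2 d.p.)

The sequences differ at 20 of 43 sites, so p = 20/43 ≈ 0.465116.
d = −(3/4) ln(1 − 4p/3) = −0.75 ln(1 − 0.620155) = −0.75 ln(0.379845)
  = −0.75 × (-0.967992) = 0.725994 substitutions/site.

0.73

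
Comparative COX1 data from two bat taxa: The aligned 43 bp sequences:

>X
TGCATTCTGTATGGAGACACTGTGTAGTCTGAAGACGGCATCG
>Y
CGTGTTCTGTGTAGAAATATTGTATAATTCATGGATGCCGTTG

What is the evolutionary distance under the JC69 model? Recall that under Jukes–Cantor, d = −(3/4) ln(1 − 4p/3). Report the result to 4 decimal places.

The sequences differ at 19 of 43 sites, so p = 19/43 ≈ 0.44186.
d = −(3/4) ln(1 − 4p/3) = −0.75 ln(1 − 0.589147) = −0.75 ln(0.410853)
  = −0.75 × (-0.889520) = 0.667140 substitutions/site.

0.6671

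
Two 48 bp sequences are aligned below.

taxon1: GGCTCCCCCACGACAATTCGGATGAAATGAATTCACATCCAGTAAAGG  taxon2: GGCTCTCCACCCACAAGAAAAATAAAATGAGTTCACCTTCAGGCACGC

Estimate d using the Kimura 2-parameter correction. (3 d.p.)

0.479

Of 48 sites, 6 differences are transitions and 11 are transversions, so P = 6/48 = 0.125 and Q = 11/48 ≈ 0.229167.
Under the Kimura two-parameter model, d = −½ ln(1 − 2P − Q) − ¼ ln(1 − 2Q).
1 − 2P − Q = 0.520833, giving −½ ln(0.520833) = 0.326163.
1 − 2Q = 0.541666, giving −¼ ln(0.541666) = 0.153276.
d = 0.326163 + 0.153276 = 0.479439.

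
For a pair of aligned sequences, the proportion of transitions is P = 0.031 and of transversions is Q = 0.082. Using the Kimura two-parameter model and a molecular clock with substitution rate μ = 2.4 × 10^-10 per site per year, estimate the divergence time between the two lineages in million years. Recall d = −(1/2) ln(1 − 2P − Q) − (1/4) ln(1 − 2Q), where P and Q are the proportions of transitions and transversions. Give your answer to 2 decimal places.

Under the Kimura two-parameter model, d = −½ ln(1 − 2P − Q) − ¼ ln(1 − 2Q).
1 − 2P − Q = 0.856, giving −½ ln(0.856) = 0.077742.
1 − 2Q = 0.836, giving −¼ ln(0.836) = 0.044782.
d = 0.077742 + 0.044782 = 0.122524.
Under a molecular clock d = 2μt, so t = d/(2μ) = 0.122524 / (2 × 2.4 × 10^-10) = 255.26 million years.

255.26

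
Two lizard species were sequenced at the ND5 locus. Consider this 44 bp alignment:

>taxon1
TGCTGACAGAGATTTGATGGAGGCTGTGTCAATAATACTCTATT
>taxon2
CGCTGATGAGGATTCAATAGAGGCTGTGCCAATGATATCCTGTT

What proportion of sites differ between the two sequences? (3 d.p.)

The sequences differ at 13 of 44 positions.
p = 13/44 = 0.295454… ≈ 0.295 (to 3 d.p.).

0.295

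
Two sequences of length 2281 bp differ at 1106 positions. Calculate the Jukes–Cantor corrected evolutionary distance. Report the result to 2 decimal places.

0.78

p = 1106/2281 ≈ 0.484875.
d = −(3/4) ln(1 − 4p/3) = −0.75 ln(1 − 0.6465) = −0.75 ln(0.3535)
  = −0.75 × (-1.039872) = 0.779904 substitutions/site.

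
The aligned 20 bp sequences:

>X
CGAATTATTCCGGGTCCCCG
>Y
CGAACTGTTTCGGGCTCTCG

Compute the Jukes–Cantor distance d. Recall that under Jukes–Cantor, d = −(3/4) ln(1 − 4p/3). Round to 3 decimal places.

The sequences differ at 6 of 20 sites (5, 7, 10, 15, 16, 18), so p = 6/20 = 0.3.
d = −(3/4) ln(1 − 4p/3) = −0.75 ln(1 − 0.4) = −0.75 ln(0.6)
  = −0.75 × (-0.510826) = 0.383120 substitutions/site.

0.383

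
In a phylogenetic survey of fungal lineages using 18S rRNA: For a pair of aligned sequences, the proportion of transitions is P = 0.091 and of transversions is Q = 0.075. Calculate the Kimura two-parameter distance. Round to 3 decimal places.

Under the Kimura two-parameter model, d = −½ ln(1 − 2P − Q) − ¼ ln(1 − 2Q).
1 − 2P − Q = 0.743, giving −½ ln(0.743) = 0.148530.
1 − 2Q = 0.85, giving −¼ ln(0.85) = 0.040630.
d = 0.148530 + 0.040630 = 0.189160.

0.189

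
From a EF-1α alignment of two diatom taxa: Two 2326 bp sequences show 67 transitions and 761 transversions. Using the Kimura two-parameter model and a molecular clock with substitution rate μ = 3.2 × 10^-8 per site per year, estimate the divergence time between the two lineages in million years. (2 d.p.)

P = 67/2326 ≈ 0.028805 and Q = 761/2326 ≈ 0.327171.
Under the Kimura two-parameter model, d = −½ ln(1 − 2P − Q) − ¼ ln(1 − 2Q).
1 − 2P − Q = 0.615219, giving −½ ln(0.615219) = 0.242888.
1 − 2Q = 0.345658, giving −¼ ln(0.345658) = 0.265576.
d = 0.242888 + 0.265576 = 0.508464.
Under a molecular clock d = 2μt, so t = d/(2μ) = 0.508464 / (2 × 3.2 × 10^-8) = 7.94 million years.

7.94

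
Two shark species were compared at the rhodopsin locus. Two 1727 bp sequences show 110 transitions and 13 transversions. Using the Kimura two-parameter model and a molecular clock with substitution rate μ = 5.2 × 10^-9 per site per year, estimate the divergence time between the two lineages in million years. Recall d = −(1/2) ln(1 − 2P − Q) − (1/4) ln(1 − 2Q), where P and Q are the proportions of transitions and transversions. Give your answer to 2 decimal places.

7.33

P = 110/1727 ≈ 0.063694 and Q = 13/1727 ≈ 0.007528.
Under the Kimura two-parameter model, d = −½ ln(1 − 2P − Q) − ¼ ln(1 − 2Q).
1 − 2P − Q = 0.865084, giving −½ ln(0.865084) = 0.072464.
1 − 2Q = 0.984944, giving −¼ ln(0.984944) = 0.003793.
d = 0.072464 + 0.003793 = 0.076257.
Under a molecular clock d = 2μt, so t = d/(2μ) = 0.076257 / (2 × 5.2 × 10^-9) = 7.33 million years.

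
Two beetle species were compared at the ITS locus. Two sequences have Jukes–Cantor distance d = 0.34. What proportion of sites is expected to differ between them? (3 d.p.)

0.273

p = (3/4)(1 − e^(−4d/3)) = 0.75 × (1 − e^(-0.453333)) = 0.75 × (1 − 0.635506) = 0.273371.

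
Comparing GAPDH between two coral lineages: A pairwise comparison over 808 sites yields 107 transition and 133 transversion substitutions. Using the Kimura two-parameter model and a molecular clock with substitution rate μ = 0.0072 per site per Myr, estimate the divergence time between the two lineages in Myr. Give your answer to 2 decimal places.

26.42

P = 107/808 ≈ 0.132426 and Q = 133/808 ≈ 0.164604.
Under the Kimura two-parameter model, d = −½ ln(1 − 2P − Q) − ¼ ln(1 − 2Q).
1 − 2P − Q = 0.570544, giving −½ ln(0.570544) = 0.280582.
1 − 2Q = 0.670792, giving −¼ ln(0.670792) = 0.099824.
d = 0.280582 + 0.099824 = 0.380406.
Under a molecular clock d = 2μt, so t = d/(2μ) = 0.380406 / (2 × 0.0072) = 26.42 Myr.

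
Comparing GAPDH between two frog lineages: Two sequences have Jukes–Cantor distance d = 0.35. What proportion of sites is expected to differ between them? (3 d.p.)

0.280

p = (3/4)(1 − e^(−4d/3)) = 0.75 × (1 − e^(-0.466667)) = 0.75 × (1 − 0.627089) = 0.279683.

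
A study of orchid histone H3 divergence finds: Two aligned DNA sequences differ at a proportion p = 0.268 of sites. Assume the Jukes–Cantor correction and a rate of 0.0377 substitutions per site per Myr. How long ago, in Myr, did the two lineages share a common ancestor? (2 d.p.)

d = −(3/4) ln(1 − 4p/3) = −0.75 ln(1 − 0.357333) = −0.75 ln(0.642667)
  = −0.75 × (-0.442129) = 0.331597 substitutions/site.
Under a molecular clock d = 2μt, so t = d/(2μ) = 0.331597 / (2 × 0.0377) = 4.40 Myr.

4.40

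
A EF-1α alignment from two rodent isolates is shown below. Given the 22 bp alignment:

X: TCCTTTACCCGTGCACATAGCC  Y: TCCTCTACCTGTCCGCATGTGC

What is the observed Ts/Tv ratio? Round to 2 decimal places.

1.33

Transitions are A↔G and C↔T; transversions are all other mismatches.
Transitions: 4. Transversions: 3.
R = 4/3 = 1.333333… ≈ 1.33 (to 2 d.p.).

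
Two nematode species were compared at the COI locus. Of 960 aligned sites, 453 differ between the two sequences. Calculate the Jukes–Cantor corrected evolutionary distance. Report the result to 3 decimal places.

0.744

p = 453/960 = 0.471875.
d = −(3/4) ln(1 − 4p/3) = −0.75 ln(1 − 0.629167) = −0.75 ln(0.370833)
  = −0.75 × (-0.992003) = 0.744002 substitutions/site.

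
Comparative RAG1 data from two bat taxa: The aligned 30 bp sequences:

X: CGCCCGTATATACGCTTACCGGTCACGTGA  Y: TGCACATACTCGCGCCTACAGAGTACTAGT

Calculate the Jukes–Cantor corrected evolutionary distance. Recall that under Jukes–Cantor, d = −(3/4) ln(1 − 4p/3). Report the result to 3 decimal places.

0.824

The sequences differ at 15 of 30 sites, so p = 15/30 = 0.5.
d = −(3/4) ln(1 − 4p/3) = −0.75 ln(1 − 0.666667) = −0.75 ln(0.333333)
  = −0.75 × (-1.098613) = 0.823960 substitutions/site.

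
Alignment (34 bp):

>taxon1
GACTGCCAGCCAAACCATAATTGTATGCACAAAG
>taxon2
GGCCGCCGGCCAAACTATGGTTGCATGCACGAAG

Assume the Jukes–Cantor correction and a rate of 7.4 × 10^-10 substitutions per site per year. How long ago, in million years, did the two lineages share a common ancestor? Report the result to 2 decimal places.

The sequences differ at 8 of 34 sites (2, 4, 8, 16, 19, 20, 24, 31), so p = 8/34 ≈ 0.235294.
d = −(3/4) ln(1 − 4p/3) = −0.75 ln(1 − 0.313725) = −0.75 ln(0.686275)
  = −0.75 × (-0.376477) = 0.282358 substitutions/site.
Under a molecular clock d = 2μt, so t = d/(2μ) = 0.282358 / (2 × 7.4 × 10^-10) = 190.78 million years.

190.78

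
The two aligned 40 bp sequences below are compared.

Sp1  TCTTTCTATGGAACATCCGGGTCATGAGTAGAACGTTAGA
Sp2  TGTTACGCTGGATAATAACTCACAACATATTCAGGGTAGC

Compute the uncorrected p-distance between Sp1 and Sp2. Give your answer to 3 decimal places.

The sequences differ at 22 of 40 positions.
p = 22/40 = 0.550.

0.550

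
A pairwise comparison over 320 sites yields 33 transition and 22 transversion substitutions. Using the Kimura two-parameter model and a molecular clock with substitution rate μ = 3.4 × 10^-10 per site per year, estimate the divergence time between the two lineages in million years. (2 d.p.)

290.84

P = 33/320 = 0.103125 and Q = 22/320 = 0.06875.
Under the Kimura two-parameter model, d = −½ ln(1 − 2P − Q) − ¼ ln(1 − 2Q).
1 − 2P − Q = 0.725, giving −½ ln(0.725) = 0.160792.
1 − 2Q = 0.8625, giving −¼ ln(0.8625) = 0.036980.
d = 0.160792 + 0.036980 = 0.197772.
Under a molecular clock d = 2μt, so t = d/(2μ) = 0.197772 / (2 × 3.4 × 10^-10) = 290.84 million years.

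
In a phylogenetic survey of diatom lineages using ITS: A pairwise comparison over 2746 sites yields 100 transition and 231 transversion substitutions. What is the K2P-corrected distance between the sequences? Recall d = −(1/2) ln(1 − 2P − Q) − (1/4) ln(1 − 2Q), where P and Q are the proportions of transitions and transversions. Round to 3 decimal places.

P = 100/2746 ≈ 0.036417 and Q = 231/2746 ≈ 0.084122.
Under the Kimura two-parameter model, d = −½ ln(1 − 2P − Q) − ¼ ln(1 − 2Q).
1 − 2P − Q = 0.843044, giving −½ ln(0.843044) = 0.085368.
1 − 2Q = 0.831756, giving −¼ ln(0.831756) = 0.046054.
d = 0.085368 + 0.046054 = 0.131422.

0.131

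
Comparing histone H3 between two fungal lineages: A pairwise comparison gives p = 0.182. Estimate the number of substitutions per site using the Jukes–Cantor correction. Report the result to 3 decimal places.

d = −(3/4) ln(1 − 4p/3) = −0.75 ln(1 − 0.242667) = −0.75 ln(0.757333)
  = −0.75 × (-0.277952) = 0.208464 substitutions/site.

0.208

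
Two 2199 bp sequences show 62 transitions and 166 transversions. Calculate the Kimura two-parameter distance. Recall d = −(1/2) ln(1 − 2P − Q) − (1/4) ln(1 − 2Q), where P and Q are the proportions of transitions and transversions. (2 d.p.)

0.11

P = 62/2199 ≈ 0.028195 and Q = 166/2199 ≈ 0.075489.
Under the Kimura two-parameter model, d = −½ ln(1 − 2P − Q) − ¼ ln(1 − 2Q).
1 − 2P − Q = 0.868121, giving −½ ln(0.868121) = 0.070712.
1 − 2Q = 0.849022, giving −¼ ln(0.849022) = 0.040918.
d = 0.070712 + 0.040918 = 0.111630.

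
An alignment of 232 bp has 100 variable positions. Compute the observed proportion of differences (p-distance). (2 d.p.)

p = 100/232 = 0.431034… ≈ 0.43 (to 2 d.p.).

0.43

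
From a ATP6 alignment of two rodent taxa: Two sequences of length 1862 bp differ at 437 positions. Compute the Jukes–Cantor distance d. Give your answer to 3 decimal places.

p = 437/1862 ≈ 0.234694.
d = −(3/4) ln(1 − 4p/3) = −0.75 ln(1 − 0.312925) = −0.75 ln(0.687075)
  = −0.75 × (-0.375312) = 0.281484 substitutions/site.

0.281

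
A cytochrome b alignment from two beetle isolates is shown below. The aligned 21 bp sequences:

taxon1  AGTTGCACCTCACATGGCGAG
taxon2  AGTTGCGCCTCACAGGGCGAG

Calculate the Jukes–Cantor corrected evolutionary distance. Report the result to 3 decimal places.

0.102

The sequences differ at 2 of 21 sites (7, 15), so p = 2/21 ≈ 0.095238.
d = −(3/4) ln(1 − 4p/3) = −0.75 ln(1 − 0.126984) = −0.75 ln(0.873016)
  = −0.75 × (-0.135801) = 0.101851 substitutions/site.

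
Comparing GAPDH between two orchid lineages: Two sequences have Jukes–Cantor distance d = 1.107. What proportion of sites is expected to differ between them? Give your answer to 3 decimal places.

0.579

p = (3/4)(1 − e^(−4d/3)) = 0.75 × (1 − e^(-1.476)) = 0.75 × (1 − 0.228550) = 0.578588.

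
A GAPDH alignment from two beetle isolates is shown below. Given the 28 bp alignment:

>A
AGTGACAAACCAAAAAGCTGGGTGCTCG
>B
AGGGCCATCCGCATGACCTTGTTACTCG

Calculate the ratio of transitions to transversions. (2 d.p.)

0.20

Transitions are A↔G and C↔T; transversions are all other mismatches.
Transitions: 2. Transversions: 10.
R = 2/10 = 0.20.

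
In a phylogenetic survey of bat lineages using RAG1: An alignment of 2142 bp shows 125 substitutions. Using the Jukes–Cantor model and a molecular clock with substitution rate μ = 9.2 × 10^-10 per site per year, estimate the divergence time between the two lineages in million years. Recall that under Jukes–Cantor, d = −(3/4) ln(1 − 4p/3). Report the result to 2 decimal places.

33.02

p = 125/2142 ≈ 0.058357.
d = −(3/4) ln(1 − 4p/3) = −0.75 ln(1 − 0.077809) = −0.75 ln(0.922191)
  = −0.75 × (-0.081003) = 0.060752 substitutions/site.
Under a molecular clock d = 2μt, so t = d/(2μ) = 0.060752 / (2 × 9.2 × 10^-10) = 33.02 million years.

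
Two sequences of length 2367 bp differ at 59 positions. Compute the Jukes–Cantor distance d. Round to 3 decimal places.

p = 59/2367 ≈ 0.024926.
d = −(3/4) ln(1 − 4p/3) = −0.75 ln(1 − 0.033235) = −0.75 ln(0.966765)
  = −0.75 × (-0.033800) = 0.025350 substitutions/site.

0.025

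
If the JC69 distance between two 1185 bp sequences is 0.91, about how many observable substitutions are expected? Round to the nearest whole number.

625

Invert JC69: p = (3/4)(1 − e^(−4d/3)) = 0.75 × (1 − e^(-1.213333)) = 0.75 × (1 − 0.297205) = 0.527096.
Expected differing sites = pL ≈ 0.527096 × 1185 = 624.60876 ≈ 625.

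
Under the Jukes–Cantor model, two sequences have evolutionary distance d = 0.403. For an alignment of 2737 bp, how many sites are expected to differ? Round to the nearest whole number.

Invert JC69: p = (3/4)(1 − e^(−4d/3)) = 0.75 × (1 − e^(-0.537333)) = 0.75 × (1 − 0.584305) = 0.311771.
Expected differing sites = pL ≈ 0.311771 × 2737 = 853.317227 ≈ 853.

853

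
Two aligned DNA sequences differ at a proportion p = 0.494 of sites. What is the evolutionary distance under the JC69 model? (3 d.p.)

0.806

d = −(3/4) ln(1 − 4p/3) = −0.75 ln(1 − 0.658667) = −0.75 ln(0.341333)
  = −0.75 × (-1.074897) = 0.806173 substitutions/site.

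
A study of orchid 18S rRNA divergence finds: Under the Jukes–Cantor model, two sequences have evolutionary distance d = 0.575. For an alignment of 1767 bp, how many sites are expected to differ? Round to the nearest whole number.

710

Invert JC69: p = (3/4)(1 − e^(−4d/3)) = 0.75 × (1 − e^(-0.766667)) = 0.75 × (1 − 0.464559) = 0.401581.
Expected differing sites = pL ≈ 0.401581 × 1767 = 709.593627 ≈ 710.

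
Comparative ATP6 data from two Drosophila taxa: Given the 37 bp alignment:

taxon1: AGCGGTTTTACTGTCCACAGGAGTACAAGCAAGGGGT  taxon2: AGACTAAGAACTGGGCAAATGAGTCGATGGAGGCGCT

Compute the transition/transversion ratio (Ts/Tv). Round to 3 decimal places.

0.059

Transitions are A↔G and C↔T; transversions are all other mismatches.
Transitions: 1. Transversions: 17.
R = 1/17 = 0.058823… ≈ 0.059 (to 3 d.p.).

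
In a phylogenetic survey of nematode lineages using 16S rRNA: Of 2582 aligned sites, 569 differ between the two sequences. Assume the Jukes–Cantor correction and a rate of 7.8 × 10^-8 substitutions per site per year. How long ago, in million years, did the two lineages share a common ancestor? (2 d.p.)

1.67

p = 569/2582 ≈ 0.220372.
d = −(3/4) ln(1 − 4p/3) = −0.75 ln(1 − 0.293829) = −0.75 ln(0.706171)
  = −0.75 × (-0.347898) = 0.260924 substitutions/site.
Under a molecular clock d = 2μt, so t = d/(2μ) = 0.260924 / (2 × 7.8 × 10^-8) = 1.67 million years.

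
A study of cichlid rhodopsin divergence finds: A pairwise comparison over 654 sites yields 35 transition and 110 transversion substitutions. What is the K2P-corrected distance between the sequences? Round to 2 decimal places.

0.26

P = 35/654 ≈ 0.053517 and Q = 110/654 ≈ 0.168196.
Under the Kimura two-parameter model, d = −½ ln(1 − 2P − Q) − ¼ ln(1 − 2Q).
1 − 2P − Q = 0.72477, giving −½ ln(0.72477) = 0.160950.
1 − 2Q = 0.663608, giving −¼ ln(0.663608) = 0.102516.
d = 0.160950 + 0.102516 = 0.263466.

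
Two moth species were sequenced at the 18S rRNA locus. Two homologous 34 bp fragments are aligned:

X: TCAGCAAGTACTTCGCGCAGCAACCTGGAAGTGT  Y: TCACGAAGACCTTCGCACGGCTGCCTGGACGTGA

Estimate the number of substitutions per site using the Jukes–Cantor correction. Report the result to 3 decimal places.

The sequences differ at 10 of 34 sites (4, 5, 9, 10, 17, 19, 22, 23, 30, 34), so p = 10/34 ≈ 0.294118.
d = −(3/4) ln(1 − 4p/3) = −0.75 ln(1 − 0.392157) = −0.75 ln(0.607843)
  = −0.75 × (-0.497839) = 0.373379 substitutions/site.

0.373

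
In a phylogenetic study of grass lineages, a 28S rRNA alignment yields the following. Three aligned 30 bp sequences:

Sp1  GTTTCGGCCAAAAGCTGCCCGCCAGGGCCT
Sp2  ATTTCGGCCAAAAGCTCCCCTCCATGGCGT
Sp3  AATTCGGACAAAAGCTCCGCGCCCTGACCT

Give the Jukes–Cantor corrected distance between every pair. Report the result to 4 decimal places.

d(Sp1,Sp2) = 0.1885, d(Sp1,Sp3) = 0.3295, d(Sp2,Sp3) = 0.2795

Sp1–Sp2: 5/30 sites differ → p ≈ 0.166667, d = −0.75 ln(1 − 0.222223) = 0.188487 ≈ 0.1885.
Sp1–Sp3: 8/30 sites differ → p ≈ 0.266667, d = −0.75 ln(1 − 0.355556) = 0.329526 ≈ 0.3295.
Sp2–Sp3: 7/30 sites differ → p ≈ 0.233333, d = −0.75 ln(1 − 0.311111) = 0.279506 ≈ 0.2795.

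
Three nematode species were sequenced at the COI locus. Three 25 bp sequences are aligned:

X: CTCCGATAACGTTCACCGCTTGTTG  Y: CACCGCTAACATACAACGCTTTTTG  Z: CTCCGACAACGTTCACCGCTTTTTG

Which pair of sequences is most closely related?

X–Y: 6/25 differ, p = 0.240, d = 0.289.
X–Z: 2/25 differ, p = 0.080, d = 0.085.
Y–Z: 6/25 differ, p = 0.240, d = 0.289.
The smallest distance is between X and Z.

X and Z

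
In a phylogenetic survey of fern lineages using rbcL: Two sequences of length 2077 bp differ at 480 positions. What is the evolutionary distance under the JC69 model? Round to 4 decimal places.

p = 480/2077 ≈ 0.231103.
d = −(3/4) ln(1 − 4p/3) = −0.75 ln(1 − 0.308137) = −0.75 ln(0.691863)
  = −0.75 × (-0.368367) = 0.276275 substitutions/site.

0.2763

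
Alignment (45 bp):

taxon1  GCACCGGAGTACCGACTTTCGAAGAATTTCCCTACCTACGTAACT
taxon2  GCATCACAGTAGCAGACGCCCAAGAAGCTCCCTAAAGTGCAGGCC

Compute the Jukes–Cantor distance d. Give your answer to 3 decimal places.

The sequences differ at 23 of 45 sites, so p = 23/45 ≈ 0.511111.
d = −(3/4) ln(1 − 4p/3) = −0.75 ln(1 − 0.681481) = −0.75 ln(0.318519)
  = −0.75 × (-1.144073) = 0.858055 substitutions/site.

0.858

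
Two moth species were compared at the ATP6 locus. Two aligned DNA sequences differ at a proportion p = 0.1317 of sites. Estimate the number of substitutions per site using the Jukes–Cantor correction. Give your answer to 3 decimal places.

d = −(3/4) ln(1 − 4p/3) = −0.75 ln(1 − 0.1756) = −0.75 ln(0.8244)
  = −0.75 × (-0.193099) = 0.144824 substitutions/site.

0.145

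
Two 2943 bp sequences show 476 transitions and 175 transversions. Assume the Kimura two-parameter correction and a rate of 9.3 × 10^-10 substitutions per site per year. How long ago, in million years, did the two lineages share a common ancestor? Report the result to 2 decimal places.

146.80

P = 476/2943 ≈ 0.16174 and Q = 175/2943 ≈ 0.059463.
Under the Kimura two-parameter model, d = −½ ln(1 − 2P − Q) − ¼ ln(1 − 2Q).
1 − 2P − Q = 0.617057, giving −½ ln(0.617057) = 0.241397.
1 − 2Q = 0.881074, giving −¼ ln(0.881074) = 0.031653.
d = 0.241397 + 0.031653 = 0.273050.
Under a molecular clock d = 2μt, so t = d/(2μ) = 0.273050 / (2 × 9.3 × 10^-10) = 146.80 million years.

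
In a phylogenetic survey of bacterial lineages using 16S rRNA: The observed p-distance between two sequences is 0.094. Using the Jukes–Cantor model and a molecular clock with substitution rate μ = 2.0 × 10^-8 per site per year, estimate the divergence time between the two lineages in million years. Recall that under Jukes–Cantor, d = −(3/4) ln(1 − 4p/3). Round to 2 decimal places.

d = −(3/4) ln(1 − 4p/3) = −0.75 ln(1 − 0.125333) = −0.75 ln(0.874667)
  = −0.75 × (-0.133912) = 0.100434 substitutions/site.
Under a molecular clock d = 2μt, so t = d/(2μ) = 0.100434 / (2 × 2.0 × 10^-8) = 2.51 million years.

2.51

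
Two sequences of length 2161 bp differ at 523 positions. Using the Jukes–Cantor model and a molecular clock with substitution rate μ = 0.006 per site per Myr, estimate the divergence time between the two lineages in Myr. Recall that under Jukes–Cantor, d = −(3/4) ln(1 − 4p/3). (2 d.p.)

p = 523/2161 ≈ 0.242018.
d = −(3/4) ln(1 − 4p/3) = −0.75 ln(1 − 0.322691) = −0.75 ln(0.677309)
  = −0.75 × (-0.389628) = 0.292221 substitutions/site.
Under a molecular clock d = 2μt, so t = d/(2μ) = 0.292221 / (2 × 0.006) = 24.35 Myr.

24.35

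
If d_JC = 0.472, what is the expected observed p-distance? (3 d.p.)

p = (3/4)(1 − e^(−4d/3)) = 0.75 × (1 − e^(-0.629333)) = 0.75 × (1 − 0.532947) = 0.350290.

0.350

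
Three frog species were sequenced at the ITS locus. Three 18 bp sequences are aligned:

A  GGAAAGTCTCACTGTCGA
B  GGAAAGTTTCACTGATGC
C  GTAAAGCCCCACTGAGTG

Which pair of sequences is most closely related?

A–B: 4/18 differ, p = 0.222, d = 0.264.
A–C: 7/18 differ, p = 0.389, d = 0.548.
B–C: 7/18 differ, p = 0.389, d = 0.548.
The smallest distance is between A and B.

A and B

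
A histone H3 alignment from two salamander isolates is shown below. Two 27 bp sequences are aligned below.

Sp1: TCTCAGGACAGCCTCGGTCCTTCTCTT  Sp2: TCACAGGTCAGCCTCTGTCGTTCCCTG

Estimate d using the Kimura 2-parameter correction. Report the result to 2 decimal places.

0.27

Of 27 sites, 1 differences are transitions and 5 are transversions, so P = 1/27 ≈ 0.037037 and Q = 5/27 ≈ 0.185185.
Under the Kimura two-parameter model, d = −½ ln(1 − 2P − Q) − ¼ ln(1 − 2Q).
1 − 2P − Q = 0.740741, giving −½ ln(0.740741) = 0.150052.
1 − 2Q = 0.62963, giving −¼ ln(0.62963) = 0.115656.
d = 0.150052 + 0.115656 = 0.265708.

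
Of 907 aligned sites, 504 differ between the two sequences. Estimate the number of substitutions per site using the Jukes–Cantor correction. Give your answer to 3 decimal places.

p = 504/907 ≈ 0.555678.
d = −(3/4) ln(1 − 4p/3) = −0.75 ln(1 − 0.740904) = −0.75 ln(0.259096)
  = −0.75 × (-1.350557) = 1.012918 substitutions/site.

1.013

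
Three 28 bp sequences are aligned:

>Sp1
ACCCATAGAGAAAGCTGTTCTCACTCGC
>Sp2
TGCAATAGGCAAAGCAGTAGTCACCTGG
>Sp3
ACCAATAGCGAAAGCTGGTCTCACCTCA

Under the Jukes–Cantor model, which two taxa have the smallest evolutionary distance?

Sp1 and Sp3

Sp1–Sp2: 11/28 differ, p = 0.393, d = 0.556.
Sp1–Sp3: 7/28 differ, p = 0.250, d = 0.304.
Sp2–Sp3: 10/28 differ, p = 0.357, d = 0.485.
The smallest distance is between Sp1 and Sp3.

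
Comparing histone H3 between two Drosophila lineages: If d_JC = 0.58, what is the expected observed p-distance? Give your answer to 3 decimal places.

p = (3/4)(1 − e^(−4d/3)) = 0.75 × (1 − e^(-0.773333)) = 0.75 × (1 − 0.461472) = 0.403896.

0.404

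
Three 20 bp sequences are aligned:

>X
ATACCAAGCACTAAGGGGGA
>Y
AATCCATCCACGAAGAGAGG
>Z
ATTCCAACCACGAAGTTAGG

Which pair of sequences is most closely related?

X–Y: 8/20 differ, p = 0.400, d = 0.572.
X–Z: 7/20 differ, p = 0.350, d = 0.471.
Y–Z: 4/20 differ, p = 0.200, d = 0.233.
The smallest distance is between Y and Z.

Y and Z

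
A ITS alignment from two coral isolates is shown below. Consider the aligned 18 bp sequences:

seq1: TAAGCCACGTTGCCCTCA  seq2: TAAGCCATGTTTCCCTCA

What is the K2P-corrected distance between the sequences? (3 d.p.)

0.121

Of 18 sites, 1 differences are transitions and 1 are transversions, so P = 1/18 ≈ 0.055556 and Q = 1/18 ≈ 0.055556.
Under the Kimura two-parameter model, d = −½ ln(1 − 2P − Q) − ¼ ln(1 − 2Q).
1 − 2P − Q = 0.833332, giving −½ ln(0.833332) = 0.091162.
1 − 2Q = 0.888888, giving −¼ ln(0.888888) = 0.029446.
d = 0.091162 + 0.029446 = 0.120608.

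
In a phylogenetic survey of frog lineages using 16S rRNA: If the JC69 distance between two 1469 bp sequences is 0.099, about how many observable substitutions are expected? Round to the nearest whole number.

Invert JC69: p = (3/4)(1 − e^(−4d/3)) = 0.75 × (1 − e^(-0.132)) = 0.75 × (1 − 0.876341) = 0.092744.
Expected differing sites = pL ≈ 0.092744 × 1469 = 136.240936 ≈ 136.

136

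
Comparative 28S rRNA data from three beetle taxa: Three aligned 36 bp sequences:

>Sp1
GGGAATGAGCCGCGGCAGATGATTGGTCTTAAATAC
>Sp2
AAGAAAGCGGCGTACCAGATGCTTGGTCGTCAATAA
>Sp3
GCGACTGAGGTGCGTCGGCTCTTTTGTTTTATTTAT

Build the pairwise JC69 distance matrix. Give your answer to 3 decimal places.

Sp1–Sp2: 12/36 sites differ → p ≈ 0.333333, d = −0.75 ln(1 − 0.444444) = 0.440839 ≈ 0.441.
Sp1–Sp3: 14/36 sites differ → p ≈ 0.388889, d = −0.75 ln(1 − 0.518519) = 0.548166 ≈ 0.548.
Sp2–Sp3: 20/36 sites differ → p ≈ 0.555556, d = −0.75 ln(1 − 0.740741) = 1.012446 ≈ 1.012.

d(Sp1,Sp2) = 0.441, d(Sp1,Sp3) = 0.548, d(Sp2,Sp3) = 1.012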